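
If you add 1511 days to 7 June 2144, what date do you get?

July 27, 2148

+365 (one year) → Jun 7, 2145 (1146 left).
+365 (one year) → Jun 7, 2146 (781 left).
+365 (one year) → Jun 7, 2147 (416 left).
+366 (one year; includes Feb 29, 2148) → Jun 7, 2148 (50 left).
Jun has 30 days: +24 → Jul 1, 2148 (26 left).
+26 → Jul 27, 2148.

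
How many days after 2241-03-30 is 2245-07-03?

Mar 30, 2241 → Mar 30, 2242: 365 days.
Mar 30, 2242 → Mar 30, 2243: 365 days.
Mar 30, 2243 → Mar 30, 2244: 366 days (Feb 29, 2244 is in that span).
Mar 30, 2244 → Mar 30, 2245: 365 days.
Mar 30, 2245 → Apr 30, 2245: 31 days (March has 31).
Apr 30, 2245 → May 30, 2245: 30 days (April has 30).
May 30, 2245 → Jun 30, 2245: 31 days (May has 31).
Jun 30, 2245 → Jul 3, 2245: 3 days.
Total: 1556 days.

1556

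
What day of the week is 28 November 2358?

Doomsday rule: the anchor day for the 2300s is Wednesday. For year 58: 58÷12 = 4 r 10, and 10÷4 = 2, so 4+10+2 = 16.
Wednesday + 16 ≡ Friday — that's 2358's doomsday.
In November the doomsday date is Nov 7.
Nov 28 is 21 days after Nov 7; 21 mod 7 = 0, so Friday + 0 = Friday.

Friday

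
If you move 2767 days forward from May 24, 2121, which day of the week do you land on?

First find the weekday of May 24, 2121. Doomsday rule: the anchor day for the 2100s is Sunday. For year 21: 21÷12 = 1 r 9, and 9÷4 = 2, so 1+9+2 = 12.
Sunday + 12 ≡ Friday — that's 2121's doomsday.
In May the doomsday date is May 9.
May 24 is 15 days after May 9; 15 mod 7 = 1, so Friday + 1 = Saturday.
2767 mod 7 = 2, so 2767 days after a Saturday is Saturday + 2 = Monday.

Monday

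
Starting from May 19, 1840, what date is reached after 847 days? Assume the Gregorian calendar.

+365 (one year) → May 19, 1841 (482 left).
+365 (one year) → May 19, 1842 (117 left).
May has 31 days: +13 → Jun 1, 1842 (104 left).
Jun has 30 days: +30 → Jul 1, 1842 (74 left).
Jul has 31 days: +31 → Aug 1, 1842 (43 left).
Aug has 31 days: +31 → Sep 1, 1842 (12 left).
+12 → Sep 13, 1842.

September 13, 1842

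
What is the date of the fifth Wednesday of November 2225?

November 1, 2225 is a Tuesday.
The first Wednesday is therefore November 2 (1 days later).
The fifth Wednesday is 2 + 4×7 = November 30.

November 30, 2225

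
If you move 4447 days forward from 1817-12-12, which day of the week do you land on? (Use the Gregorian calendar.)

Sunday

Dec 12, 1817 is a Friday.
4447 mod 7 = 2, so 4447 days after a Friday is Friday + 2 = Sunday.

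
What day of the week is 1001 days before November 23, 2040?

Friday

First find the weekday of Nov 23, 2040. Doomsday rule: the anchor day for the 2000s is Tuesday. For year 40: 40÷12 = 3 r 4, and 4÷4 = 1, so 3+4+1 = 8.
Tuesday + 8 ≡ Wednesday — that's 2040's doomsday.
In November the doomsday date is Nov 7.
Nov 23 is 16 days after Nov 7; 16 mod 7 = 2, so Wednesday + 2 = Friday.
1001 mod 7 = 0, so 1001 days before a Friday is Friday − 0 = Friday.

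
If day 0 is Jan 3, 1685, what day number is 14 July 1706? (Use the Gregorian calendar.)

7861

Jan 3, 1685 → Jan 3, 1686: 365 days.
Jan 3, 1686 → Jan 3, 1687: 365 days.
Jan 3, 1687 → Jan 3, 1688: 365 days.
Jan 3, 1688 → Jan 3, 1689: 366 days (Feb 29, 1688 is in that span).
Jan 3, 1689 → Jan 3, 1690: 365 days.
Jan 3, 1690 → Jan 3, 1691: 365 days.
Jan 3, 1691 → Jan 3, 1692: 365 days.
Jan 3, 1692 → Jan 3, 1693: 366 days (Feb 29, 1692 is in that span).
Jan 3, 1693 → Jan 3, 1694: 365 days.
Jan 3, 1694 → Jan 3, 1695: 365 days.
Jan 3, 1695 → Jan 3, 1696: 365 days.
Jan 3, 1696 → Jan 3, 1697: 366 days (Feb 29, 1696 is in that span).
Jan 3, 1697 → Jan 3, 1698: 365 days.
Jan 3, 1698 → Jan 3, 1699: 365 days.
Jan 3, 1699 → Jan 3, 1700: 365 days.
Jan 3, 1700 → Jan 3, 1701: 365 days.
Jan 3, 1701 → Jan 3, 1702: 365 days.
Jan 3, 1702 → Jan 3, 1703: 365 days.
Jan 3, 1703 → Jan 3, 1704: 365 days.
Jan 3, 1704 → Jan 3, 1705: 366 days (Feb 29, 1704 is in that span).
Jan 3, 1705 → Jan 3, 1706: 365 days.
Jan 3, 1706 → Feb 3, 1706: 31 days (January has 31).
Feb 3, 1706 → Mar 3, 1706: 28 days (February has 28).
Mar 3, 1706 → Apr 3, 1706: 31 days (March has 31).
Apr 3, 1706 → May 3, 1706: 30 days (April has 30).
May 3, 1706 → Jun 3, 1706: 31 days (May has 31).
Jun 3, 1706 → Jul 3, 1706: 30 days (June has 30).
Jul 3, 1706 → Jul 14, 1706: 11 days.
Total: 7861 days.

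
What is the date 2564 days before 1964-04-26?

April 19, 1957

−366 (one year; includes Feb 29, 1964) → Apr 26, 1963 (2198 left).
−365 (one year) → Apr 26, 1962 (1833 left).
−365 (one year) → Apr 26, 1961 (1468 left).
−365 (one year) → Apr 26, 1960 (1103 left).
−366 (one year; includes Feb 29, 1960) → Apr 26, 1959 (737 left).
−365 (one year) → Apr 26, 1958 (372 left).
−26 → Mar 31, 1958 (end of Mar, 31 days; 346 left).
−31 → Feb 28, 1958 (end of Feb, 28 days; 315 left).
−28 → Jan 31, 1958 (end of Jan, 31 days; 287 left).
−31 → Dec 31, 1957 (end of Dec, 31 days; 256 left).
−31 → Nov 30, 1957 (end of Nov, 30 days; 225 left).
−30 → Oct 31, 1957 (end of Oct, 31 days; 195 left).
−31 → Sep 30, 1957 (end of Sep, 30 days; 164 left).
−30 → Aug 31, 1957 (end of Aug, 31 days; 134 left).
−31 → Jul 31, 1957 (end of Jul, 31 days; 103 left).
−31 → Jun 30, 1957 (end of Jun, 30 days; 72 left).
−30 → May 31, 1957 (end of May, 31 days; 42 left).
−31 → Apr 30, 1957 (end of Apr, 30 days; 11 left).
−11 → Apr 19, 1957.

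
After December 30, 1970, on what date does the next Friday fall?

January 1, 1971

Dec 30, 1970 is a Wednesday.
From Wednesday to the next Friday is 2 days.
Dec 30, 1970 + 2 = Jan 1, 1971.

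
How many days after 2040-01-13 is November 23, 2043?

Jan 13, 2040 → Jan 13, 2041: 366 days (Feb 29, 2040 is in that span).
Jan 13, 2041 → Jan 13, 2042: 365 days.
Jan 13, 2042 → Jan 13, 2043: 365 days.
Jan 13, 2043 → Feb 13, 2043: 31 days (January has 31).
Feb 13, 2043 → Mar 13, 2043: 28 days (February has 28).
Mar 13, 2043 → Apr 13, 2043: 31 days (March has 31).
Apr 13, 2043 → May 13, 2043: 30 days (April has 30).
May 13, 2043 → Jun 13, 2043: 31 days (May has 31).
Jun 13, 2043 → Jul 13, 2043: 30 days (June has 30).
Jul 13, 2043 → Aug 13, 2043: 31 days (July has 31).
Aug 13, 2043 → Sep 13, 2043: 31 days (August has 31).
Sep 13, 2043 → Oct 13, 2043: 30 days (September has 30).
Oct 13, 2043 → Nov 13, 2043: 31 days (October has 31).
Nov 13, 2043 → Nov 23, 2043: 10 days.
Total: 1410 days.

1410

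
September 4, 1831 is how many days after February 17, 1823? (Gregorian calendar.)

Feb 17, 1823 → Feb 17, 1824: 365 days.
Feb 17, 1824 → Feb 17, 1825: 366 days (Feb 29, 1824 is in that span).
Feb 17, 1825 → Feb 17, 1826: 365 days.
Feb 17, 1826 → Feb 17, 1827: 365 days.
Feb 17, 1827 → Feb 17, 1828: 365 days.
Feb 17, 1828 → Feb 17, 1829: 366 days (Feb 29, 1828 is in that span).
Feb 17, 1829 → Feb 17, 1830: 365 days.
Feb 17, 1830 → Feb 17, 1831: 365 days.
Feb 17, 1831 → Mar 17, 1831: 28 days (February has 28).
Mar 17, 1831 → Apr 17, 1831: 31 days (March has 31).
Apr 17, 1831 → May 17, 1831: 30 days (April has 30).
May 17, 1831 → Jun 17, 1831: 31 days (May has 31).
Jun 17, 1831 → Jul 17, 1831: 30 days (June has 30).
Jul 17, 1831 → Aug 17, 1831: 31 days (July has 31).
Aug 17, 1831 → Sep 4, 1831: 18 days.
Total: 3121 days.

3121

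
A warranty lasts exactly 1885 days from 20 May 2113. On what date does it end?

+365 (one year) → May 20, 2114 (1520 left).
+365 (one year) → May 20, 2115 (1155 left).
+366 (one year; includes Feb 29, 2116) → May 20, 2116 (789 left).
+365 (one year) → May 20, 2117 (424 left).
+365 (one year) → May 20, 2118 (59 left).
May has 31 days: +12 → Jun 1, 2118 (47 left).
Jun has 30 days: +30 → Jul 1, 2118 (17 left).
+17 → Jul 18, 2118.

July 18, 2118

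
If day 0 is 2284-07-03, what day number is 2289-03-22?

Jul 3, 2284 → Jul 3, 2285: 365 days.
Jul 3, 2285 → Jul 3, 2286: 365 days.
Jul 3, 2286 → Jul 3, 2287: 365 days.
Jul 3, 2287 → Jul 3, 2288: 366 days (Feb 29, 2288 is in that span).
Jul 3, 2288 → Aug 3, 2288: 31 days (July has 31).
Aug 3, 2288 → Sep 3, 2288: 31 days (August has 31).
Sep 3, 2288 → Oct 3, 2288: 30 days (September has 30).
Oct 3, 2288 → Nov 3, 2288: 31 days (October has 31).
Nov 3, 2288 → Dec 3, 2288: 30 days (November has 30).
Dec 3, 2288 → Jan 3, 2289: 31 days (December has 31).
Jan 3, 2289 → Feb 3, 2289: 31 days (January has 31).
Feb 3, 2289 → Mar 3, 2289: 28 days (February has 28).
Mar 3, 2289 → Mar 22, 2289: 19 days.
Total: 1723 days.

1723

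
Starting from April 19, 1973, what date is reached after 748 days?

+365 (one year) → Apr 19, 1974 (383 left).
Apr has 30 days: +12 → May 1, 1974 (371 left).
May has 31 days: +31 → Jun 1, 1974 (340 left).
Jun has 30 days: +30 → Jul 1, 1974 (310 left).
Jul has 31 days: +31 → Aug 1, 1974 (279 left).
Aug has 31 days: +31 → Sep 1, 1974 (248 left).
Sep has 30 days: +30 → Oct 1, 1974 (218 left).
Oct has 31 days: +31 → Nov 1, 1974 (187 left).
Nov has 30 days: +30 → Dec 1, 1974 (157 left).
Dec has 31 days: +31 → Jan 1, 1975 (126 left).
Jan has 31 days: +31 → Feb 1, 1975 (95 left).
Feb has 28 days: +28 → Mar 1, 1975 (67 left).
Mar has 31 days: +31 → Apr 1, 1975 (36 left).
Apr has 30 days: +30 → May 1, 1975 (6 left).
+6 → May 7, 1975.

May 7, 1975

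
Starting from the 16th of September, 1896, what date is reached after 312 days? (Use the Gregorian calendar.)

Sep has 30 days: +15 → Oct 1, 1896 (297 left).
Oct has 31 days: +31 → Nov 1, 1896 (266 left).
Nov has 30 days: +30 → Dec 1, 1896 (236 left).
Dec has 31 days: +31 → Jan 1, 1897 (205 left).
Jan has 31 days: +31 → Feb 1, 1897 (174 left).
Feb has 28 days: +28 → Mar 1, 1897 (146 left).
Mar has 31 days: +31 → Apr 1, 1897 (115 left).
Apr has 30 days: +30 → May 1, 1897 (85 left).
May has 31 days: +31 → Jun 1, 1897 (54 left).
Jun has 30 days: +30 → Jul 1, 1897 (24 left).
+24 → Jul 25, 1897.

July 25, 1897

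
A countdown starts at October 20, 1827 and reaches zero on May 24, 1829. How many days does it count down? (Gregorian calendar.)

Oct 20, 1827 → Oct 20, 1828: 366 days (Feb 29, 1828 is in that span).
Oct 20, 1828 → Nov 20, 1828: 31 days (October has 31).
Nov 20, 1828 → Dec 20, 1828: 30 days (November has 30).
Dec 20, 1828 → Jan 20, 1829: 31 days (December has 31).
Jan 20, 1829 → Feb 20, 1829: 31 days (January has 31).
Feb 20, 1829 → Mar 20, 1829: 28 days (February has 28).
Mar 20, 1829 → Apr 20, 1829: 31 days (March has 31).
Apr 20, 1829 → May 20, 1829: 30 days (April has 30).
May 20, 1829 → May 24, 1829: 4 days.
Total: 582 days.

582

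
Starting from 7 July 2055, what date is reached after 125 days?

November 9, 2055

Jul has 31 days: +25 → Aug 1, 2055 (100 left).
Aug has 31 days: +31 → Sep 1, 2055 (69 left).
Sep has 30 days: +30 → Oct 1, 2055 (39 left).
Oct has 31 days: +31 → Nov 1, 2055 (8 left).
+8 → Nov 9, 2055.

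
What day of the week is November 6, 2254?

Doomsday rule: the anchor day for the 2200s is Friday. For year 54: 54÷12 = 4 r 6, and 6÷4 = 1, so 4+6+1 = 11.
Friday + 11 ≡ Tuesday — that's 2254's doomsday.
In November the doomsday date is Nov 7.
Nov 6 is 1 day before Nov 7; 1 mod 7 = 1, so Tuesday − 1 = Monday.

Monday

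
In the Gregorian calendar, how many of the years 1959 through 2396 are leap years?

Multiples of 4 in [1959,2396]: 110.
Of those, multiples of 100: 4 (not leap unless ÷400).
Multiples of 400: 1.
Leap years = 110 − 4 + 1 = 107.

107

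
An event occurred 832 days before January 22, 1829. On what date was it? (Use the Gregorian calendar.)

October 13, 1826

−366 (one year; includes Feb 29, 1828) → Jan 22, 1828 (466 left).
−365 (one year) → Jan 22, 1827 (101 left).
−22 → Dec 31, 1826 (end of Dec, 31 days; 79 left).
−31 → Nov 30, 1826 (end of Nov, 30 days; 48 left).
−30 → Oct 31, 1826 (end of Oct, 31 days; 18 left).
−18 → Oct 13, 1826.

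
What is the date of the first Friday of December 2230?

December 1, 2230 is a Wednesday.
The first Friday is therefore December 3 (2 days later).

December 3, 2230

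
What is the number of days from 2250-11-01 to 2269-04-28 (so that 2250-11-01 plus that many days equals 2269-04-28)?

Nov 1, 2250 → Nov 1, 2251: 365 days.
Nov 1, 2251 → Nov 1, 2252: 366 days (Feb 29, 2252 is in that span).
Nov 1, 2252 → Nov 1, 2253: 365 days.
Nov 1, 2253 → Nov 1, 2254: 365 days.
Nov 1, 2254 → Nov 1, 2255: 365 days.
Nov 1, 2255 → Nov 1, 2256: 366 days (Feb 29, 2256 is in that span).
Nov 1, 2256 → Nov 1, 2257: 365 days.
Nov 1, 2257 → Nov 1, 2258: 365 days.
Nov 1, 2258 → Nov 1, 2259: 365 days.
Nov 1, 2259 → Nov 1, 2260: 366 days (Feb 29, 2260 is in that span).
Nov 1, 2260 → Nov 1, 2261: 365 days.
Nov 1, 2261 → Nov 1, 2262: 365 days.
Nov 1, 2262 → Nov 1, 2263: 365 days.
Nov 1, 2263 → Nov 1, 2264: 366 days (Feb 29, 2264 is in that span).
Nov 1, 2264 → Nov 1, 2265: 365 days.
Nov 1, 2265 → Nov 1, 2266: 365 days.
Nov 1, 2266 → Nov 1, 2267: 365 days.
Nov 1, 2267 → Nov 1, 2268: 366 days (Feb 29, 2268 is in that span).
Nov 1, 2268 → Dec 1, 2268: 30 days (November has 30).
Dec 1, 2268 → Jan 1, 2269: 31 days (December has 31).
Jan 1, 2269 → Feb 1, 2269: 31 days (January has 31).
Feb 1, 2269 → Mar 1, 2269: 28 days (February has 28).
Mar 1, 2269 → Apr 1, 2269: 31 days (March has 31).
Apr 1, 2269 → Apr 28, 2269: 27 days.
Total: 6753 days.

6753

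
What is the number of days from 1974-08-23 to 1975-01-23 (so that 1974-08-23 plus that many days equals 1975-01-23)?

Aug 23, 1974 → Sep 23, 1974: 31 days (August has 31).
Sep 23, 1974 → Oct 23, 1974: 30 days (September has 30).
Oct 23, 1974 → Nov 23, 1974: 31 days (October has 31).
Nov 23, 1974 → Dec 23, 1974: 30 days (November has 30).
Dec 23, 1974 → Jan 23, 1975: 31 days.
Total: 153 days.

153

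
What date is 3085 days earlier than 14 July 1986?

−365 (one year) → Jul 14, 1985 (2720 left).
−365 (one year) → Jul 14, 1984 (2355 left).
−366 (one year; includes Feb 29, 1984) → Jul 14, 1983 (1989 left).
−365 (one year) → Jul 14, 1982 (1624 left).
−365 (one year) → Jul 14, 1981 (1259 left).
−365 (one year) → Jul 14, 1980 (894 left).
−366 (one year; includes Feb 29, 1980) → Jul 14, 1979 (528 left).
−365 (one year) → Jul 14, 1978 (163 left).
−14 → Jun 30, 1978 (end of Jun, 30 days; 149 left).
−30 → May 31, 1978 (end of May, 31 days; 119 left).
−31 → Apr 30, 1978 (end of Apr, 30 days; 88 left).
−30 → Mar 31, 1978 (end of Mar, 31 days; 58 left).
−31 → Feb 28, 1978 (end of Feb, 28 days; 27 left).
−27 → Feb 1, 1978.

February 1, 1978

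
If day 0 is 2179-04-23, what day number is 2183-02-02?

Apr 23, 2179 → Apr 23, 2180: 366 days (Feb 29, 2180 is in that span).
Apr 23, 2180 → Apr 23, 2181: 365 days.
Apr 23, 2181 → Apr 23, 2182: 365 days.
Apr 23, 2182 → May 23, 2182: 30 days (April has 30).
May 23, 2182 → Jun 23, 2182: 31 days (May has 31).
Jun 23, 2182 → Jul 23, 2182: 30 days (June has 30).
Jul 23, 2182 → Aug 23, 2182: 31 days (July has 31).
Aug 23, 2182 → Sep 23, 2182: 31 days (August has 31).
Sep 23, 2182 → Oct 23, 2182: 30 days (September has 30).
Oct 23, 2182 → Nov 23, 2182: 31 days (October has 31).
Nov 23, 2182 → Dec 23, 2182: 30 days (November has 30).
Dec 23, 2182 → Jan 23, 2183: 31 days (December has 31).
Jan 23, 2183 → Feb 2, 2183: 10 days.
Total: 1381 days.

1381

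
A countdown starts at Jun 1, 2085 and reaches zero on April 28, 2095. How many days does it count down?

Jun 1, 2085 → Jun 1, 2086: 365 days.
Jun 1, 2086 → Jun 1, 2087: 365 days.
Jun 1, 2087 → Jun 1, 2088: 366 days (Feb 29, 2088 is in that span).
Jun 1, 2088 → Jun 1, 2089: 365 days.
Jun 1, 2089 → Jun 1, 2090: 365 days.
Jun 1, 2090 → Jun 1, 2091: 365 days.
Jun 1, 2091 → Jun 1, 2092: 366 days (Feb 29, 2092 is in that span).
Jun 1, 2092 → Jun 1, 2093: 365 days.
Jun 1, 2093 → Jun 1, 2094: 365 days.
Jun 1, 2094 → Jul 1, 2094: 30 days (June has 30).
Jul 1, 2094 → Aug 1, 2094: 31 days (July has 31).
Aug 1, 2094 → Sep 1, 2094: 31 days (August has 31).
Sep 1, 2094 → Oct 1, 2094: 30 days (September has 30).
Oct 1, 2094 → Nov 1, 2094: 31 days (October has 31).
Nov 1, 2094 → Dec 1, 2094: 30 days (November has 30).
Dec 1, 2094 → Jan 1, 2095: 31 days (December has 31).
Jan 1, 2095 → Feb 1, 2095: 31 days (January has 31).
Feb 1, 2095 → Mar 1, 2095: 28 days (February has 28).
Mar 1, 2095 → Apr 1, 2095: 31 days (March has 31).
Apr 1, 2095 → Apr 28, 2095: 27 days.
Total: 3618 days.

3618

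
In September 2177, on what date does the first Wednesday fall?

September 3, 2177

September 1, 2177 is a Monday.
The first Wednesday is therefore September 3 (2 days later).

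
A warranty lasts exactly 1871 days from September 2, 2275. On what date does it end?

October 16, 2280

+366 (one year; includes Feb 29, 2276) → Sep 2, 2276 (1505 left).
+365 (one year) → Sep 2, 2277 (1140 left).
+365 (one year) → Sep 2, 2278 (775 left).
+365 (one year) → Sep 2, 2279 (410 left).
+366 (one year; includes Feb 29, 2280) → Sep 2, 2280 (44 left).
Sep has 30 days: +29 → Oct 1, 2280 (15 left).
+15 → Oct 16, 2280.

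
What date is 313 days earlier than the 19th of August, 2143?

October 10, 2142

−19 → Jul 31, 2143 (end of Jul, 31 days; 294 left).
−31 → Jun 30, 2143 (end of Jun, 30 days; 263 left).
−30 → May 31, 2143 (end of May, 31 days; 233 left).
−31 → Apr 30, 2143 (end of Apr, 30 days; 202 left).
−30 → Mar 31, 2143 (end of Mar, 31 days; 172 left).
−31 → Feb 28, 2143 (end of Feb, 28 days; 141 left).
−28 → Jan 31, 2143 (end of Jan, 31 days; 113 left).
−31 → Dec 31, 2142 (end of Dec, 31 days; 82 left).
−31 → Nov 30, 2142 (end of Nov, 30 days; 51 left).
−30 → Oct 31, 2142 (end of Oct, 31 days; 21 left).
−21 → Oct 10, 2142.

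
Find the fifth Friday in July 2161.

July 1, 2161 is a Wednesday.
The first Friday is therefore July 3 (2 days later).
The fifth Friday is 3 + 4×7 = July 31.

July 31, 2161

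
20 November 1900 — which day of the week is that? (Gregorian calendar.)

Tuesday

Doomsday rule: the anchor day for the 1900s is Wednesday. For year 00: 0÷12 = 0 r 0, and 0÷4 = 0, so 0+0+0 = 0.
Wednesday + 0 ≡ Wednesday — that's 1900's doomsday.
In November the doomsday date is Nov 7.
Nov 20 is 13 days after Nov 7; 13 mod 7 = 6, so Wednesday + 6 = Tuesday.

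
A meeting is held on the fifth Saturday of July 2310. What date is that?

July 1, 2310 is a Friday.
The first Saturday is therefore July 2 (1 days later).
The fifth Saturday is 2 + 4×7 = July 30.

July 30, 2310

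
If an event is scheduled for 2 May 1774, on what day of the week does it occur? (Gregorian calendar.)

Doomsday rule: the anchor day for the 1700s is Sunday. For year 74: 74÷12 = 6 r 2, and 2÷4 = 0, so 6+2+0 = 8.
Sunday + 8 ≡ Monday — that's 1774's doomsday.
In May the doomsday date is May 9.
May 2 is 7 days before May 9; 7 mod 7 = 0, so Monday − 0 = Monday.

Monday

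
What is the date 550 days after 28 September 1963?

March 31, 1965

+366 (one year; includes Feb 29, 1964) → Sep 28, 1964 (184 left).
Sep has 30 days: +3 → Oct 1, 1964 (181 left).
Oct has 31 days: +31 → Nov 1, 1964 (150 left).
Nov has 30 days: +30 → Dec 1, 1964 (120 left).
Dec has 31 days: +31 → Jan 1, 1965 (89 left).
Jan has 31 days: +31 → Feb 1, 1965 (58 left).
Feb has 28 days: +28 → Mar 1, 1965 (30 left).
+30 → Mar 31, 1965.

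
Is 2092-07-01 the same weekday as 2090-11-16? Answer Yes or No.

No

From Nov 16, 2090 to Jul 1, 2092 is 593 days.
593 mod 7 = 5, so they are different weekdays.
(Nov 16, 2090 is a Thursday; Jul 1, 2092 is a Tuesday.)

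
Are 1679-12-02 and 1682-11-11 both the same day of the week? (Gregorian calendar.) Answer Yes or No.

No

From Dec 2, 1679 to Nov 11, 1682 is 1075 days.
1075 mod 7 = 4, so they are different weekdays.
(Dec 2, 1679 is a Saturday; Nov 11, 1682 is a Wednesday.)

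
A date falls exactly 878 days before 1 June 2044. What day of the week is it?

First find the weekday of Jun 1, 2044. Doomsday rule: the anchor day for the 2000s is Tuesday. For year 44: 44÷12 = 3 r 8, and 8÷4 = 2, so 3+8+2 = 13.
Tuesday + 13 ≡ Monday — that's 2044's doomsday.
In June the doomsday date is Jun 6.
Jun 1 is 5 days before Jun 6; 5 mod 7 = 5, so Monday − 5 = Wednesday.
878 mod 7 = 3, so 878 days before a Wednesday is Wednesday − 3 = Sunday.

Sunday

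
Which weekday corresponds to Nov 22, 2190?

Monday

Doomsday rule: the anchor day for the 2100s is Sunday. For year 90: 90÷12 = 7 r 6, and 6÷4 = 1, so 7+6+1 = 14.
Sunday + 14 ≡ Sunday — that's 2190's doomsday.
In November the doomsday date is Nov 7.
Nov 22 is 15 days after Nov 7; 15 mod 7 = 1, so Sunday + 1 = Monday.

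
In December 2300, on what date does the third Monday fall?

December 17, 2300

December 1, 2300 is a Saturday.
The first Monday is therefore December 3 (2 days later).
The third Monday is 3 + 2×7 = December 17.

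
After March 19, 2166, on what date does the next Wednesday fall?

March 26, 2166

Mar 19, 2166 is a Wednesday.
From Wednesday to the next Wednesday is 7 days.
Mar 19, 2166 + 7 = Mar 26, 2166.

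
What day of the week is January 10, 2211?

Doomsday rule: the anchor day for the 2200s is Friday. For year 11: 11÷12 = 0 r 11, and 11÷4 = 2, so 0+11+2 = 13.
Friday + 13 ≡ Thursday — that's 2211's doomsday.
In January the doomsday date is Jan 3 (2211 is not a leap year).
Jan 10 is 7 days after Jan 3; 7 mod 7 = 0, so Thursday + 0 = Thursday.

Thursday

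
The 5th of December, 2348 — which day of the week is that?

Sunday

Doomsday rule: the anchor day for the 2300s is Wednesday. For year 48: 48÷12 = 4 r 0, and 0÷4 = 0, so 4+0+0 = 4.
Wednesday + 4 ≡ Sunday — that's 2348's doomsday.
In December the doomsday date is Dec 12.
Dec 5 is 7 days before Dec 12; 7 mod 7 = 0, so Sunday − 0 = Sunday.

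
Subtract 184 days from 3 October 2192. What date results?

−3 → Sep 30, 2192 (end of Sep, 30 days; 181 left).
−30 → Aug 31, 2192 (end of Aug, 31 days; 151 left).
−31 → Jul 31, 2192 (end of Jul, 31 days; 120 left).
−31 → Jun 30, 2192 (end of Jun, 30 days; 89 left).
−30 → May 31, 2192 (end of May, 31 days; 59 left).
−31 → Apr 30, 2192 (end of Apr, 30 days; 28 left).
−28 → Apr 2, 2192.

April 2, 2192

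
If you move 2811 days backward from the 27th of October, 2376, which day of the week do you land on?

Saturday

First find the weekday of Oct 27, 2376. Doomsday rule: the anchor day for the 2300s is Wednesday. For year 76: 76÷12 = 6 r 4, and 4÷4 = 1, so 6+4+1 = 11.
Wednesday + 11 ≡ Sunday — that's 2376's doomsday.
In October the doomsday date is Oct 10.
Oct 27 is 17 days after Oct 10; 17 mod 7 = 3, so Sunday + 3 = Wednesday.
2811 mod 7 = 4, so 2811 days before a Wednesday is Wednesday − 4 = Saturday.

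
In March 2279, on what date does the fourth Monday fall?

March 24, 2279

March 1, 2279 is a Saturday.
The first Monday is therefore March 3 (2 days later).
The fourth Monday is 3 + 3×7 = March 24.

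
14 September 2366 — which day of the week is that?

Wednesday

Doomsday rule: the anchor day for the 2300s is Wednesday. For year 66: 66÷12 = 5 r 6, and 6÷4 = 1, so 5+6+1 = 12.
Wednesday + 12 ≡ Monday — that's 2366's doomsday.
In September the doomsday date is Sep 5.
Sep 14 is 9 days after Sep 5; 9 mod 7 = 2, so Monday + 2 = Wednesday.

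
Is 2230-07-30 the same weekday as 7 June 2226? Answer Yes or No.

No

From Jun 7, 2226 to Jul 30, 2230 is 1514 days.
1514 mod 7 = 2, so they are different weekdays.
(Jun 7, 2226 is a Wednesday; Jul 30, 2230 is a Friday.)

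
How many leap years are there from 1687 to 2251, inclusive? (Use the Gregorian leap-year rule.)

136

Multiples of 4 in [1687,2251]: 141.
Of those, multiples of 100: 6 (not leap unless ÷400).
Multiples of 400: 1.
Leap years = 141 − 6 + 1 = 136.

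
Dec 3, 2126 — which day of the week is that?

Doomsday rule: the anchor day for the 2100s is Sunday. For year 26: 26÷12 = 2 r 2, and 2÷4 = 0, so 2+2+0 = 4.
Sunday + 4 ≡ Thursday — that's 2126's doomsday.
In December the doomsday date is Dec 12.
Dec 3 is 9 days before Dec 12; 9 mod 7 = 2, so Thursday − 2 = Tuesday.

Tuesday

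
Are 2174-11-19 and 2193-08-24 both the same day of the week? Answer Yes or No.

From Nov 19, 2174 to Aug 24, 2193 is 6853 days.
6853 mod 7 = 0, so they are the same weekday.
(Nov 19, 2174 is a Saturday; Aug 24, 2193 is a Saturday.)

Yes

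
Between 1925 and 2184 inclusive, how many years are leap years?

Multiples of 4 in [1925,2184]: 65.
Of those, multiples of 100: 2 (not leap unless ÷400).
Multiples of 400: 1.
Leap years = 65 − 2 + 1 = 64.

64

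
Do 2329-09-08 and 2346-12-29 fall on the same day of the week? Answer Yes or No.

Yes

From Sep 8, 2329 to Dec 29, 2346 is 6321 days.
6321 mod 7 = 0, so they are the same weekday.
(Sep 8, 2329 is a Sunday; Dec 29, 2346 is a Sunday.)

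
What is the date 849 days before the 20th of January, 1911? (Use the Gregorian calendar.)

−365 (one year) → Jan 20, 1910 (484 left).
−365 (one year) → Jan 20, 1909 (119 left).
−20 → Dec 31, 1908 (end of Dec, 31 days; 99 left).
−31 → Nov 30, 1908 (end of Nov, 30 days; 68 left).
−30 → Oct 31, 1908 (end of Oct, 31 days; 38 left).
−31 → Sep 30, 1908 (end of Sep, 30 days; 7 left).
−7 → Sep 23, 1908.

September 23, 1908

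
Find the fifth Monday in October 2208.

October 31, 2208

October 1, 2208 is a Saturday.
The first Monday is therefore October 3 (2 days later).
The fifth Monday is 3 + 4×7 = October 31.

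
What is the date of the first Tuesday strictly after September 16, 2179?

Sep 16, 2179 is a Thursday.
From Thursday to the next Tuesday is 5 days.
Sep 16, 2179 + 5 = Sep 21, 2179.

September 21, 2179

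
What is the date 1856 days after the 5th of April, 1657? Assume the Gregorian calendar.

May 5, 1662

+365 (one year) → Apr 5, 1658 (1491 left).
+365 (one year) → Apr 5, 1659 (1126 left).
+366 (one year; includes Feb 29, 1660) → Apr 5, 1660 (760 left).
+365 (one year) → Apr 5, 1661 (395 left).
Apr has 30 days: +26 → May 1, 1661 (369 left).
May has 31 days: +31 → Jun 1, 1661 (338 left).
Jun has 30 days: +30 → Jul 1, 1661 (308 left).
Jul has 31 days: +31 → Aug 1, 1661 (277 left).
Aug has 31 days: +31 → Sep 1, 1661 (246 left).
Sep has 30 days: +30 → Oct 1, 1661 (216 left).
Oct has 31 days: +31 → Nov 1, 1661 (185 left).
Nov has 30 days: +30 → Dec 1, 1661 (155 left).
Dec has 31 days: +31 → Jan 1, 1662 (124 left).
Jan has 31 days: +31 → Feb 1, 1662 (93 left).
Feb has 28 days: +28 → Mar 1, 1662 (65 left).
Mar has 31 days: +31 → Apr 1, 1662 (34 left).
Apr has 30 days: +30 → May 1, 1662 (4 left).
+4 → May 5, 1662.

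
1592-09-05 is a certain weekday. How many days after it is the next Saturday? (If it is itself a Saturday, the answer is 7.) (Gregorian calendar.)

7

Sep 5, 1592 is a Saturday.
From Saturday to the next Saturday is 7 days.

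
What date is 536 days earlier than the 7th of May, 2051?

−365 (one year) → May 7, 2050 (171 left).
−7 → Apr 30, 2050 (end of Apr, 30 days; 164 left).
−30 → Mar 31, 2050 (end of Mar, 31 days; 134 left).
−31 → Feb 28, 2050 (end of Feb, 28 days; 103 left).
−28 → Jan 31, 2050 (end of Jan, 31 days; 75 left).
−31 → Dec 31, 2049 (end of Dec, 31 days; 44 left).
−31 → Nov 30, 2049 (end of Nov, 30 days; 13 left).
−13 → Nov 17, 2049.

November 17, 2049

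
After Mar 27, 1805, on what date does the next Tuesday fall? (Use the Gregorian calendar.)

Mar 27, 1805 is a Wednesday.
From Wednesday to the next Tuesday is 6 days.
Mar 27, 1805 + 6 = Apr 2, 1805.

April 2, 1805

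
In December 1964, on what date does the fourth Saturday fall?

December 26, 1964

December 1, 1964 is a Tuesday.
The first Saturday is therefore December 5 (4 days later).
The fourth Saturday is 5 + 3×7 = December 26.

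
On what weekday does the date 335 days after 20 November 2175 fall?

First find the weekday of Nov 20, 2175. Doomsday rule: the anchor day for the 2100s is Sunday. For year 75: 75÷12 = 6 r 3, and 3÷4 = 0, so 6+3+0 = 9.
Sunday + 9 ≡ Tuesday — that's 2175's doomsday.
In November the doomsday date is Nov 7.
Nov 20 is 13 days after Nov 7; 13 mod 7 = 6, so Tuesday + 6 = Monday.
335 mod 7 = 6, so 335 days after a Monday is Monday + 6 = Sunday.

Sunday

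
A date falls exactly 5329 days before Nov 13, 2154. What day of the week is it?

First find the weekday of Nov 13, 2154. Doomsday rule: the anchor day for the 2100s is Sunday. For year 54: 54÷12 = 4 r 6, and 6÷4 = 1, so 4+6+1 = 11.
Sunday + 11 ≡ Thursday — that's 2154's doomsday.
In November the doomsday date is Nov 7.
Nov 13 is 6 days after Nov 7; 6 mod 7 = 6, so Thursday + 6 = Wednesday.
5329 mod 7 = 2, so 5329 days before a Wednesday is Wednesday − 2 = Monday.

Monday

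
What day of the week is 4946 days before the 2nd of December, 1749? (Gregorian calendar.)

Friday

Dec 2, 1749 is a Tuesday.
4946 mod 7 = 4, so 4946 days before a Tuesday is Tuesday − 4 = Friday.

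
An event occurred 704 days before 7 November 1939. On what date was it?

December 3, 1937

−365 (one year) → Nov 7, 1938 (339 left).
−7 → Oct 31, 1938 (end of Oct, 31 days; 332 left).
−31 → Sep 30, 1938 (end of Sep, 30 days; 301 left).
−30 → Aug 31, 1938 (end of Aug, 31 days; 271 left).
−31 → Jul 31, 1938 (end of Jul, 31 days; 240 left).
−31 → Jun 30, 1938 (end of Jun, 30 days; 209 left).
−30 → May 31, 1938 (end of May, 31 days; 179 left).
−31 → Apr 30, 1938 (end of Apr, 30 days; 148 left).
−30 → Mar 31, 1938 (end of Mar, 31 days; 118 left).
−31 → Feb 28, 1938 (end of Feb, 28 days; 87 left).
−28 → Jan 31, 1938 (end of Jan, 31 days; 59 left).
−31 → Dec 31, 1937 (end of Dec, 31 days; 28 left).
−28 → Dec 3, 1937.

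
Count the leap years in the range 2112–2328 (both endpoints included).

Multiples of 4 in [2112,2328]: 55.
Of those, multiples of 100: 2 (not leap unless ÷400).
Multiples of 400: 0.
Leap years = 55 − 2 + 0 = 53.

53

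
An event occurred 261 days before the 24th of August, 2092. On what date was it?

December 7, 2091

−24 → Jul 31, 2092 (end of Jul, 31 days; 237 left).
−31 → Jun 30, 2092 (end of Jun, 30 days; 206 left).
−30 → May 31, 2092 (end of May, 31 days; 176 left).
−31 → Apr 30, 2092 (end of Apr, 30 days; 145 left).
−30 → Mar 31, 2092 (end of Mar, 31 days; 115 left).
−31 → Feb 29, 2092 (end of Feb, 29 days; 84 left).
−29 → Jan 31, 2092 (end of Jan, 31 days; 55 left).
−31 → Dec 31, 2091 (end of Dec, 31 days; 24 left).
−24 → Dec 7, 2091.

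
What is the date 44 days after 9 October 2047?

November 22, 2047

Oct has 31 days: +23 → Nov 1, 2047 (21 left).
+21 → Nov 22, 2047.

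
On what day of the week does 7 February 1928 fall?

January 1, 1928 is a Sunday.
Jan 1, 1928 → Feb 1, 1928: 31 days (January has 31).
Feb 1, 1928 → Feb 7, 1928: 6 days.
Total: 37 days.
37 mod 7 = 2, so Sunday + 2 = Tuesday.

Tuesday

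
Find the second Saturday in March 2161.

March 14, 2161

March 1, 2161 is a Sunday.
The first Saturday is therefore March 7 (6 days later).
The second Saturday is 7 + 1×7 = March 14.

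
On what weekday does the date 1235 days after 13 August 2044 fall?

Aug 13, 2044 is a Saturday.
1235 mod 7 = 3, so 1235 days after a Saturday is Saturday + 3 = Tuesday.

Tuesday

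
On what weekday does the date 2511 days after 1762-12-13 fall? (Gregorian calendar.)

Saturday

First find the weekday of Dec 13, 1762. Doomsday rule: the anchor day for the 1700s is Sunday. For year 62: 62÷12 = 5 r 2, and 2÷4 = 0, so 5+2+0 = 7.
Sunday + 7 ≡ Sunday — that's 1762's doomsday.
In December the doomsday date is Dec 12.
Dec 13 is 1 day after Dec 12; 1 mod 7 = 1, so Sunday + 1 = Monday.
2511 mod 7 = 5, so 2511 days after a Monday is Monday + 5 = Saturday.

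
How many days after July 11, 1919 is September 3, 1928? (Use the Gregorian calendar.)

3342

Jul 11, 1919 → Jul 11, 1920: 366 days (Feb 29, 1920 is in that span).
Jul 11, 1920 → Jul 11, 1921: 365 days.
Jul 11, 1921 → Jul 11, 1922: 365 days.
Jul 11, 1922 → Jul 11, 1923: 365 days.
Jul 11, 1923 → Jul 11, 1924: 366 days (Feb 29, 1924 is in that span).
Jul 11, 1924 → Jul 11, 1925: 365 days.
Jul 11, 1925 → Jul 11, 1926: 365 days.
Jul 11, 1926 → Jul 11, 1927: 365 days.
Jul 11, 1927 → Jul 11, 1928: 366 days (Feb 29, 1928 is in that span).
Jul 11, 1928 → Aug 11, 1928: 31 days (July has 31).
Aug 11, 1928 → Sep 3, 1928: 23 days.
Total: 3342 days.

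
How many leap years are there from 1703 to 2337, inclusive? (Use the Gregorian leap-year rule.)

Multiples of 4 in [1703,2337]: 159.
Of those, multiples of 100: 6 (not leap unless ÷400).
Multiples of 400: 1.
Leap years = 159 − 6 + 1 = 154.

154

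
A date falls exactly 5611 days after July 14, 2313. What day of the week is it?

Jul 14, 2313 is a Monday.
5611 mod 7 = 4, so 5611 days after a Monday is Monday + 4 = Friday.

Friday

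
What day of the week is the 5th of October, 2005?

Doomsday rule: the anchor day for the 2000s is Tuesday. For year 05: 5÷12 = 0 r 5, and 5÷4 = 1, so 0+5+1 = 6.
Tuesday + 6 ≡ Monday — that's 2005's doomsday.
In October the doomsday date is Oct 10.
Oct 5 is 5 days before Oct 10; 5 mod 7 = 5, so Monday − 5 = Wednesday.

Wednesday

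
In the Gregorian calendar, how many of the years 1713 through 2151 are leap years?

Multiples of 4 in [1713,2151]: 109.
Of those, multiples of 100: 4 (not leap unless ÷400).
Multiples of 400: 1.
Leap years = 109 − 4 + 1 = 106.

106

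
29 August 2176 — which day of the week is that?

Doomsday rule: the anchor day for the 2100s is Sunday. For year 76: 76÷12 = 6 r 4, and 4÷4 = 1, so 6+4+1 = 11.
Sunday + 11 ≡ Thursday — that's 2176's doomsday.
In August the doomsday date is Aug 8.
Aug 29 is 21 days after Aug 8; 21 mod 7 = 0, so Thursday + 0 = Thursday.

Thursday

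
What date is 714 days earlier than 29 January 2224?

February 14, 2222

−365 (one year) → Jan 29, 2223 (349 left).
−29 → Dec 31, 2222 (end of Dec, 31 days; 320 left).
−31 → Nov 30, 2222 (end of Nov, 30 days; 289 left).
−30 → Oct 31, 2222 (end of Oct, 31 days; 259 left).
−31 → Sep 30, 2222 (end of Sep, 30 days; 228 left).
−30 → Aug 31, 2222 (end of Aug, 31 days; 198 left).
−31 → Jul 31, 2222 (end of Jul, 31 days; 167 left).
−31 → Jun 30, 2222 (end of Jun, 30 days; 136 left).
−30 → May 31, 2222 (end of May, 31 days; 106 left).
−31 → Apr 30, 2222 (end of Apr, 30 days; 75 left).
−30 → Mar 31, 2222 (end of Mar, 31 days; 45 left).
−31 → Feb 28, 2222 (end of Feb, 28 days; 14 left).
−14 → Feb 14, 2222.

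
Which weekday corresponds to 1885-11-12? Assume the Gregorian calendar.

Doomsday rule: the anchor day for the 1800s is Friday. For year 85: 85÷12 = 7 r 1, and 1÷4 = 0, so 7+1+0 = 8.
Friday + 8 ≡ Saturday — that's 1885's doomsday.
In November the doomsday date is Nov 7.
Nov 12 is 5 days after Nov 7; 5 mod 7 = 5, so Saturday + 5 = Thursday.

Thursday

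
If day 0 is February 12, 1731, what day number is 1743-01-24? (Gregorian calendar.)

4364

Feb 12, 1731 → Feb 12, 1732: 365 days.
Feb 12, 1732 → Feb 12, 1733: 366 days (Feb 29, 1732 is in that span).
Feb 12, 1733 → Feb 12, 1734: 365 days.
Feb 12, 1734 → Feb 12, 1735: 365 days.
Feb 12, 1735 → Feb 12, 1736: 365 days.
Feb 12, 1736 → Feb 12, 1737: 366 days (Feb 29, 1736 is in that span).
Feb 12, 1737 → Feb 12, 1738: 365 days.
Feb 12, 1738 → Feb 12, 1739: 365 days.
Feb 12, 1739 → Feb 12, 1740: 365 days.
Feb 12, 1740 → Feb 12, 1741: 366 days (Feb 29, 1740 is in that span).
Feb 12, 1741 → Feb 12, 1742: 365 days.
Feb 12, 1742 → Mar 12, 1742: 28 days (February has 28).
Mar 12, 1742 → Apr 12, 1742: 31 days (March has 31).
Apr 12, 1742 → May 12, 1742: 30 days (April has 30).
May 12, 1742 → Jun 12, 1742: 31 days (May has 31).
Jun 12, 1742 → Jul 12, 1742: 30 days (June has 30).
Jul 12, 1742 → Aug 12, 1742: 31 days (July has 31).
Aug 12, 1742 → Sep 12, 1742: 31 days (August has 31).
Sep 12, 1742 → Oct 12, 1742: 30 days (September has 30).
Oct 12, 1742 → Nov 12, 1742: 31 days (October has 31).
Nov 12, 1742 → Dec 12, 1742: 30 days (November has 30).
Dec 12, 1742 → Jan 12, 1743: 31 days (December has 31).
Jan 12, 1743 → Jan 24, 1743: 12 days.
Total: 4364 days.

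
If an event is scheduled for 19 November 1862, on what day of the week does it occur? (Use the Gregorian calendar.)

Doomsday rule: the anchor day for the 1800s is Friday. For year 62: 62÷12 = 5 r 2, and 2÷4 = 0, so 5+2+0 = 7.
Friday + 7 ≡ Friday — that's 1862's doomsday.
In November the doomsday date is Nov 7.
Nov 19 is 12 days after Nov 7; 12 mod 7 = 5, so Friday + 5 = Wednesday.

Wednesday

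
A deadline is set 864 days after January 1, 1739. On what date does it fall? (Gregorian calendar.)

+365 (one year) → Jan 1, 1740 (499 left).
+366 (one year; includes Feb 29, 1740) → Jan 1, 1741 (133 left).
Jan has 31 days: +31 → Feb 1, 1741 (102 left).
Feb has 28 days: +28 → Mar 1, 1741 (74 left).
Mar has 31 days: +31 → Apr 1, 1741 (43 left).
Apr has 30 days: +30 → May 1, 1741 (13 left).
+13 → May 14, 1741.

May 14, 1741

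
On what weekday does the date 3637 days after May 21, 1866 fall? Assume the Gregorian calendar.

First find the weekday of May 21, 1866. Doomsday rule: the anchor day for the 1800s is Friday. For year 66: 66÷12 = 5 r 6, and 6÷4 = 1, so 5+6+1 = 12.
Friday + 12 ≡ Wednesday — that's 1866's doomsday.
In May the doomsday date is May 9.
May 21 is 12 days after May 9; 12 mod 7 = 5, so Wednesday + 5 = Monday.
3637 mod 7 = 4, so 3637 days after a Monday is Monday + 4 = Friday.

Friday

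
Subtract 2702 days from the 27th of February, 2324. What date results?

−365 (one year) → Feb 27, 2323 (2337 left).
−365 (one year) → Feb 27, 2322 (1972 left).
−365 (one year) → Feb 27, 2321 (1607 left).
−366 (one year; includes Feb 29, 2320) → Feb 27, 2320 (1241 left).
−365 (one year) → Feb 27, 2319 (876 left).
−365 (one year) → Feb 27, 2318 (511 left).
−365 (one year) → Feb 27, 2317 (146 left).
−27 → Jan 31, 2317 (end of Jan, 31 days; 119 left).
−31 → Dec 31, 2316 (end of Dec, 31 days; 88 left).
−31 → Nov 30, 2316 (end of Nov, 30 days; 57 left).
−30 → Oct 31, 2316 (end of Oct, 31 days; 27 left).
−27 → Oct 4, 2316.

October 4, 2316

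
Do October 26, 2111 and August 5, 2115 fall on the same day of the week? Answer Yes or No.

From Oct 26, 2111 to Aug 5, 2115 is 1379 days.
1379 mod 7 = 0, so they are the same weekday.
(Oct 26, 2111 is a Monday; Aug 5, 2115 is a Monday.)

Yes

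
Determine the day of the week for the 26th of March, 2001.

Doomsday rule: the anchor day for the 2000s is Tuesday. For year 01: 1÷12 = 0 r 1, and 1÷4 = 0, so 0+1+0 = 1.
Tuesday + 1 ≡ Wednesday — that's 2001's doomsday.
In March the doomsday date is Mar 14.
Mar 26 is 12 days after Mar 14; 12 mod 7 = 5, so Wednesday + 5 = Monday.

Monday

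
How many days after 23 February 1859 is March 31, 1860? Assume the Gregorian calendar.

402

Feb 23, 1859 → Feb 23, 1860: 365 days.
Feb 23, 1860 → Mar 23, 1860: 29 days (February has 29).
Mar 23, 1860 → Mar 31, 1860: 8 days.
Total: 402 days.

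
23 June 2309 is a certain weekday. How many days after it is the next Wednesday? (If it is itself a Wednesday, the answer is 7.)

7

Jun 23, 2309 is a Wednesday.
From Wednesday to the next Wednesday is 7 days.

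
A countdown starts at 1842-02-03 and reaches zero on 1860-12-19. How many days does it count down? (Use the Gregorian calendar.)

6894

Feb 3, 1842 → Feb 3, 1843: 365 days.
Feb 3, 1843 → Feb 3, 1844: 365 days.
Feb 3, 1844 → Feb 3, 1845: 366 days (Feb 29, 1844 is in that span).
Feb 3, 1845 → Feb 3, 1846: 365 days.
Feb 3, 1846 → Feb 3, 1847: 365 days.
Feb 3, 1847 → Feb 3, 1848: 365 days.
Feb 3, 1848 → Feb 3, 1849: 366 days (Feb 29, 1848 is in that span).
Feb 3, 1849 → Feb 3, 1850: 365 days.
Feb 3, 1850 → Feb 3, 1851: 365 days.
Feb 3, 1851 → Feb 3, 1852: 365 days.
Feb 3, 1852 → Feb 3, 1853: 366 days (Feb 29, 1852 is in that span).
Feb 3, 1853 → Feb 3, 1854: 365 days.
Feb 3, 1854 → Feb 3, 1855: 365 days.
Feb 3, 1855 → Feb 3, 1856: 365 days.
Feb 3, 1856 → Feb 3, 1857: 366 days (Feb 29, 1856 is in that span).
Feb 3, 1857 → Feb 3, 1858: 365 days.
Feb 3, 1858 → Feb 3, 1859: 365 days.
Feb 3, 1859 → Feb 3, 1860: 365 days.
Feb 3, 1860 → Mar 3, 1860: 29 days (February has 29).
Mar 3, 1860 → Apr 3, 1860: 31 days (March has 31).
Apr 3, 1860 → May 3, 1860: 30 days (April has 30).
May 3, 1860 → Jun 3, 1860: 31 days (May has 31).
Jun 3, 1860 → Jul 3, 1860: 30 days (June has 30).
Jul 3, 1860 → Aug 3, 1860: 31 days (July has 31).
Aug 3, 1860 → Sep 3, 1860: 31 days (August has 31).
Sep 3, 1860 → Oct 3, 1860: 30 days (September has 30).
Oct 3, 1860 → Nov 3, 1860: 31 days (October has 31).
Nov 3, 1860 → Dec 3, 1860: 30 days (November has 30).
Dec 3, 1860 → Dec 19, 1860: 16 days.
Total: 6894 days.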